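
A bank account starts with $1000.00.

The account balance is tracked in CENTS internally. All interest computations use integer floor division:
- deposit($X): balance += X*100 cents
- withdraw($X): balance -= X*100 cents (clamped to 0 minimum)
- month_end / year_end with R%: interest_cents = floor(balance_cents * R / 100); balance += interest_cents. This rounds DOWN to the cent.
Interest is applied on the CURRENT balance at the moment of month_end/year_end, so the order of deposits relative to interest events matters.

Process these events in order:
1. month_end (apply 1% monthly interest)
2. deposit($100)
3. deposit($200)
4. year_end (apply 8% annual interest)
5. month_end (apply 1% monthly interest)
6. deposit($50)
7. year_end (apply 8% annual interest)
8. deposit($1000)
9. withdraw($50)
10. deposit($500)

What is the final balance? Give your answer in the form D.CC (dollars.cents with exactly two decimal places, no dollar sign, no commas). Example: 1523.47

Answer: 3047.25

Derivation:
After 1 (month_end (apply 1% monthly interest)): balance=$1010.00 total_interest=$10.00
After 2 (deposit($100)): balance=$1110.00 total_interest=$10.00
After 3 (deposit($200)): balance=$1310.00 total_interest=$10.00
After 4 (year_end (apply 8% annual interest)): balance=$1414.80 total_interest=$114.80
After 5 (month_end (apply 1% monthly interest)): balance=$1428.94 total_interest=$128.94
After 6 (deposit($50)): balance=$1478.94 total_interest=$128.94
After 7 (year_end (apply 8% annual interest)): balance=$1597.25 total_interest=$247.25
After 8 (deposit($1000)): balance=$2597.25 total_interest=$247.25
After 9 (withdraw($50)): balance=$2547.25 total_interest=$247.25
After 10 (deposit($500)): balance=$3047.25 total_interest=$247.25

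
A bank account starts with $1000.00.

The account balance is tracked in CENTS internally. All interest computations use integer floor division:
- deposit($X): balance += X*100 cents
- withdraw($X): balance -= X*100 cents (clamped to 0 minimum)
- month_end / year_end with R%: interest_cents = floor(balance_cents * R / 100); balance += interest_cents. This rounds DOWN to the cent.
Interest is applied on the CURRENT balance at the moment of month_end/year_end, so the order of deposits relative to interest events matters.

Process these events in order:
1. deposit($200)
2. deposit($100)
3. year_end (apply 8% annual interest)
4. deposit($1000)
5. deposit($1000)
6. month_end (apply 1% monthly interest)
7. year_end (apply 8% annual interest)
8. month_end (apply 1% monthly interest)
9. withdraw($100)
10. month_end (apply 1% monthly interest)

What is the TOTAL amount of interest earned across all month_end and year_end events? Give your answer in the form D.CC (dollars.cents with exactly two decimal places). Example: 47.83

Answer: 486.71

Derivation:
After 1 (deposit($200)): balance=$1200.00 total_interest=$0.00
After 2 (deposit($100)): balance=$1300.00 total_interest=$0.00
After 3 (year_end (apply 8% annual interest)): balance=$1404.00 total_interest=$104.00
After 4 (deposit($1000)): balance=$2404.00 total_interest=$104.00
After 5 (deposit($1000)): balance=$3404.00 total_interest=$104.00
After 6 (month_end (apply 1% monthly interest)): balance=$3438.04 total_interest=$138.04
After 7 (year_end (apply 8% annual interest)): balance=$3713.08 total_interest=$413.08
After 8 (month_end (apply 1% monthly interest)): balance=$3750.21 total_interest=$450.21
After 9 (withdraw($100)): balance=$3650.21 total_interest=$450.21
After 10 (month_end (apply 1% monthly interest)): balance=$3686.71 total_interest=$486.71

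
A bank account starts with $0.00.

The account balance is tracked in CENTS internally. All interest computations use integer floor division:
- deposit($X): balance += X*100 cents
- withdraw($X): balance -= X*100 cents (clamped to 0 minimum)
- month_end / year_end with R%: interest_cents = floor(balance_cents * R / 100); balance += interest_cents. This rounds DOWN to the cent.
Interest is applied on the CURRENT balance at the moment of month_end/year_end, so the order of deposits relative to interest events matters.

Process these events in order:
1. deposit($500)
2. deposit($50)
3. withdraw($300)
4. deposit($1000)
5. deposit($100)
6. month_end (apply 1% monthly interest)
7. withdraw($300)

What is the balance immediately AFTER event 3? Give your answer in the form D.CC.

After 1 (deposit($500)): balance=$500.00 total_interest=$0.00
After 2 (deposit($50)): balance=$550.00 total_interest=$0.00
After 3 (withdraw($300)): balance=$250.00 total_interest=$0.00

Answer: 250.00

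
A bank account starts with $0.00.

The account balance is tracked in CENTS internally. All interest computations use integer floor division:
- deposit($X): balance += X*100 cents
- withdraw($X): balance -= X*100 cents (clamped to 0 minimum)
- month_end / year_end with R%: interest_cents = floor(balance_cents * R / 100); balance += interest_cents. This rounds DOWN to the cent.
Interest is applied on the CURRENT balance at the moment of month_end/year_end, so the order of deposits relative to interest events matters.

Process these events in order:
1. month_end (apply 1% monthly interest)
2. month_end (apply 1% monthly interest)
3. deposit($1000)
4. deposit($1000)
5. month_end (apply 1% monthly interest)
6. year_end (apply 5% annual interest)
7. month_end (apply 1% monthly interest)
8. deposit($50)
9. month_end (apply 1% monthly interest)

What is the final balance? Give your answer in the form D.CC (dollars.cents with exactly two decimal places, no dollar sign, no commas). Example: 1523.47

After 1 (month_end (apply 1% monthly interest)): balance=$0.00 total_interest=$0.00
After 2 (month_end (apply 1% monthly interest)): balance=$0.00 total_interest=$0.00
After 3 (deposit($1000)): balance=$1000.00 total_interest=$0.00
After 4 (deposit($1000)): balance=$2000.00 total_interest=$0.00
After 5 (month_end (apply 1% monthly interest)): balance=$2020.00 total_interest=$20.00
After 6 (year_end (apply 5% annual interest)): balance=$2121.00 total_interest=$121.00
After 7 (month_end (apply 1% monthly interest)): balance=$2142.21 total_interest=$142.21
After 8 (deposit($50)): balance=$2192.21 total_interest=$142.21
After 9 (month_end (apply 1% monthly interest)): balance=$2214.13 total_interest=$164.13

Answer: 2214.13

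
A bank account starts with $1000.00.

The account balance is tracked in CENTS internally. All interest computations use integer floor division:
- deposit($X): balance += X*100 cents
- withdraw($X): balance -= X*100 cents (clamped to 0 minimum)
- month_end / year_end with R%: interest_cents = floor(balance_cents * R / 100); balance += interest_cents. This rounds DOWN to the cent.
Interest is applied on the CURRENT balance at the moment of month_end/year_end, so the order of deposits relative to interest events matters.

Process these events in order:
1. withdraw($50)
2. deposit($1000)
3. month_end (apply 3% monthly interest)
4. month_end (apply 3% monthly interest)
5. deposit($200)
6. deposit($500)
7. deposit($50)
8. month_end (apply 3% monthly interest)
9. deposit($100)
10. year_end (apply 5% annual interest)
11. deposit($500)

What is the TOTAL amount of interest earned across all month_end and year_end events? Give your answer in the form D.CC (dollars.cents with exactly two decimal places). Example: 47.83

After 1 (withdraw($50)): balance=$950.00 total_interest=$0.00
After 2 (deposit($1000)): balance=$1950.00 total_interest=$0.00
After 3 (month_end (apply 3% monthly interest)): balance=$2008.50 total_interest=$58.50
After 4 (month_end (apply 3% monthly interest)): balance=$2068.75 total_interest=$118.75
After 5 (deposit($200)): balance=$2268.75 total_interest=$118.75
After 6 (deposit($500)): balance=$2768.75 total_interest=$118.75
After 7 (deposit($50)): balance=$2818.75 total_interest=$118.75
After 8 (month_end (apply 3% monthly interest)): balance=$2903.31 total_interest=$203.31
After 9 (deposit($100)): balance=$3003.31 total_interest=$203.31
After 10 (year_end (apply 5% annual interest)): balance=$3153.47 total_interest=$353.47
After 11 (deposit($500)): balance=$3653.47 total_interest=$353.47

Answer: 353.47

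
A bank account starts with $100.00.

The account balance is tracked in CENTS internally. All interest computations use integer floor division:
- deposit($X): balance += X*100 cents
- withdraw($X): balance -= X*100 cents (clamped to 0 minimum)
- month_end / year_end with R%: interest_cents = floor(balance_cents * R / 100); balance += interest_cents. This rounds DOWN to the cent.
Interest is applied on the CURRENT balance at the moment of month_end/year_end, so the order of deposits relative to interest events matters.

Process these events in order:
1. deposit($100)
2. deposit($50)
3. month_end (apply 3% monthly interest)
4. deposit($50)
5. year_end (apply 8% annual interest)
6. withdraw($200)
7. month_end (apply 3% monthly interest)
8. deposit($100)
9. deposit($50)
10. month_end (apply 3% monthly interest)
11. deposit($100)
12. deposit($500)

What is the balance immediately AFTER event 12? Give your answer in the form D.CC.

After 1 (deposit($100)): balance=$200.00 total_interest=$0.00
After 2 (deposit($50)): balance=$250.00 total_interest=$0.00
After 3 (month_end (apply 3% monthly interest)): balance=$257.50 total_interest=$7.50
After 4 (deposit($50)): balance=$307.50 total_interest=$7.50
After 5 (year_end (apply 8% annual interest)): balance=$332.10 total_interest=$32.10
After 6 (withdraw($200)): balance=$132.10 total_interest=$32.10
After 7 (month_end (apply 3% monthly interest)): balance=$136.06 total_interest=$36.06
After 8 (deposit($100)): balance=$236.06 total_interest=$36.06
After 9 (deposit($50)): balance=$286.06 total_interest=$36.06
After 10 (month_end (apply 3% monthly interest)): balance=$294.64 total_interest=$44.64
After 11 (deposit($100)): balance=$394.64 total_interest=$44.64
After 12 (deposit($500)): balance=$894.64 total_interest=$44.64

Answer: 894.64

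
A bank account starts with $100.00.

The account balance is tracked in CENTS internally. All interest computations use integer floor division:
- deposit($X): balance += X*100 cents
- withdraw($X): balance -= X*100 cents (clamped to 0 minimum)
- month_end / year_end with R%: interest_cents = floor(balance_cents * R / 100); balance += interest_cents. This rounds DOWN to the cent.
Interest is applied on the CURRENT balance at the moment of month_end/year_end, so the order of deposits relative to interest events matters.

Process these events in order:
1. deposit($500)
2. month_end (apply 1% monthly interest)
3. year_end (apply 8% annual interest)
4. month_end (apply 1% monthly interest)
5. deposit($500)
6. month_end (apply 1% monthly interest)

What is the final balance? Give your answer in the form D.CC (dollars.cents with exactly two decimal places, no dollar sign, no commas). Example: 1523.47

After 1 (deposit($500)): balance=$600.00 total_interest=$0.00
After 2 (month_end (apply 1% monthly interest)): balance=$606.00 total_interest=$6.00
After 3 (year_end (apply 8% annual interest)): balance=$654.48 total_interest=$54.48
After 4 (month_end (apply 1% monthly interest)): balance=$661.02 total_interest=$61.02
After 5 (deposit($500)): balance=$1161.02 total_interest=$61.02
After 6 (month_end (apply 1% monthly interest)): balance=$1172.63 total_interest=$72.63

Answer: 1172.63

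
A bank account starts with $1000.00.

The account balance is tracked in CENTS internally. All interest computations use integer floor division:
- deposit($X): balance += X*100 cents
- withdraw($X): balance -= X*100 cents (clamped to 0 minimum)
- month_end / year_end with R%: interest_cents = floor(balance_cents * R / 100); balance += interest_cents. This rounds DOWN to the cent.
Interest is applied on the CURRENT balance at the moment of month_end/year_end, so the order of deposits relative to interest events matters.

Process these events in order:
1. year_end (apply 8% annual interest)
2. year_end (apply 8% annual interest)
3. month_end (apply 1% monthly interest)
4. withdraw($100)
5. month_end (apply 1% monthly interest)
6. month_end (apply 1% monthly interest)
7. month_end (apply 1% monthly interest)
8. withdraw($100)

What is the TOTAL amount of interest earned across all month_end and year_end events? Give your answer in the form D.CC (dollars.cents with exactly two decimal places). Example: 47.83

After 1 (year_end (apply 8% annual interest)): balance=$1080.00 total_interest=$80.00
After 2 (year_end (apply 8% annual interest)): balance=$1166.40 total_interest=$166.40
After 3 (month_end (apply 1% monthly interest)): balance=$1178.06 total_interest=$178.06
After 4 (withdraw($100)): balance=$1078.06 total_interest=$178.06
After 5 (month_end (apply 1% monthly interest)): balance=$1088.84 total_interest=$188.84
After 6 (month_end (apply 1% monthly interest)): balance=$1099.72 total_interest=$199.72
After 7 (month_end (apply 1% monthly interest)): balance=$1110.71 total_interest=$210.71
After 8 (withdraw($100)): balance=$1010.71 total_interest=$210.71

Answer: 210.71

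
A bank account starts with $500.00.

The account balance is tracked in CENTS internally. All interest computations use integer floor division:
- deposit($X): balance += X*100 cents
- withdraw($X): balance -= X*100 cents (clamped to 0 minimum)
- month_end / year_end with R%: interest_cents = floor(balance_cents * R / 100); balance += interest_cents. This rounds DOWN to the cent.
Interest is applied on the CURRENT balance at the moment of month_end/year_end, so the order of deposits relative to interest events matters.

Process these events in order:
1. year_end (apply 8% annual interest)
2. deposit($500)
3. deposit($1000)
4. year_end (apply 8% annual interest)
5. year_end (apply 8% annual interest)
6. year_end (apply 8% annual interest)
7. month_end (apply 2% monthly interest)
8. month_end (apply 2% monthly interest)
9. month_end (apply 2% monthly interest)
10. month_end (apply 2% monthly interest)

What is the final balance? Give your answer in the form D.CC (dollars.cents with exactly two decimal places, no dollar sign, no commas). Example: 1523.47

Answer: 2781.62

Derivation:
After 1 (year_end (apply 8% annual interest)): balance=$540.00 total_interest=$40.00
After 2 (deposit($500)): balance=$1040.00 total_interest=$40.00
After 3 (deposit($1000)): balance=$2040.00 total_interest=$40.00
After 4 (year_end (apply 8% annual interest)): balance=$2203.20 total_interest=$203.20
After 5 (year_end (apply 8% annual interest)): balance=$2379.45 total_interest=$379.45
After 6 (year_end (apply 8% annual interest)): balance=$2569.80 total_interest=$569.80
After 7 (month_end (apply 2% monthly interest)): balance=$2621.19 total_interest=$621.19
After 8 (month_end (apply 2% monthly interest)): balance=$2673.61 total_interest=$673.61
After 9 (month_end (apply 2% monthly interest)): balance=$2727.08 total_interest=$727.08
After 10 (month_end (apply 2% monthly interest)): balance=$2781.62 total_interest=$781.62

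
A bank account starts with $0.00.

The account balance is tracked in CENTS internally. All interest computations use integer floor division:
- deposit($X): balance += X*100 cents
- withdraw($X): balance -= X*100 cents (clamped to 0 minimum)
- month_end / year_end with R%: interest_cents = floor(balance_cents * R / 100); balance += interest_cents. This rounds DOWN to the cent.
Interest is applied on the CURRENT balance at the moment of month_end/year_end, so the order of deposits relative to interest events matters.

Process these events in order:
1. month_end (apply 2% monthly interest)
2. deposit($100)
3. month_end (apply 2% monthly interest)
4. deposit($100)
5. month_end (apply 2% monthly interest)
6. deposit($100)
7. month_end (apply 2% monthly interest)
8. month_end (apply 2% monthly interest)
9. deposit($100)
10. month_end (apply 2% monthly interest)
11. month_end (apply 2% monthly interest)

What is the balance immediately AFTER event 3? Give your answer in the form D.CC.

Answer: 102.00

Derivation:
After 1 (month_end (apply 2% monthly interest)): balance=$0.00 total_interest=$0.00
After 2 (deposit($100)): balance=$100.00 total_interest=$0.00
After 3 (month_end (apply 2% monthly interest)): balance=$102.00 total_interest=$2.00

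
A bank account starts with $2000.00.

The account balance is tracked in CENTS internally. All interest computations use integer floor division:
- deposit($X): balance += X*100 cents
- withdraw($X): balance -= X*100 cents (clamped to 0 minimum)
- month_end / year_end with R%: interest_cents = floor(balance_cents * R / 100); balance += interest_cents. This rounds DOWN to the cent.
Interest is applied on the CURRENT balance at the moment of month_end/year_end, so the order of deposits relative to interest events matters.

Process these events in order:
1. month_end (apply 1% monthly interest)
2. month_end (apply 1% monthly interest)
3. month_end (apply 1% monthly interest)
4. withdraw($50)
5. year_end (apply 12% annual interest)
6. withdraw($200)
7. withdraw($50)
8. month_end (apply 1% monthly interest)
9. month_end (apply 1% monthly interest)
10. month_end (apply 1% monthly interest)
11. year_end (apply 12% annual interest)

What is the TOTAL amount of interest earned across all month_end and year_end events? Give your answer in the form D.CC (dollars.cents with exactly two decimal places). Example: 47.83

After 1 (month_end (apply 1% monthly interest)): balance=$2020.00 total_interest=$20.00
After 2 (month_end (apply 1% monthly interest)): balance=$2040.20 total_interest=$40.20
After 3 (month_end (apply 1% monthly interest)): balance=$2060.60 total_interest=$60.60
After 4 (withdraw($50)): balance=$2010.60 total_interest=$60.60
After 5 (year_end (apply 12% annual interest)): balance=$2251.87 total_interest=$301.87
After 6 (withdraw($200)): balance=$2051.87 total_interest=$301.87
After 7 (withdraw($50)): balance=$2001.87 total_interest=$301.87
After 8 (month_end (apply 1% monthly interest)): balance=$2021.88 total_interest=$321.88
After 9 (month_end (apply 1% monthly interest)): balance=$2042.09 total_interest=$342.09
After 10 (month_end (apply 1% monthly interest)): balance=$2062.51 total_interest=$362.51
After 11 (year_end (apply 12% annual interest)): balance=$2310.01 total_interest=$610.01

Answer: 610.01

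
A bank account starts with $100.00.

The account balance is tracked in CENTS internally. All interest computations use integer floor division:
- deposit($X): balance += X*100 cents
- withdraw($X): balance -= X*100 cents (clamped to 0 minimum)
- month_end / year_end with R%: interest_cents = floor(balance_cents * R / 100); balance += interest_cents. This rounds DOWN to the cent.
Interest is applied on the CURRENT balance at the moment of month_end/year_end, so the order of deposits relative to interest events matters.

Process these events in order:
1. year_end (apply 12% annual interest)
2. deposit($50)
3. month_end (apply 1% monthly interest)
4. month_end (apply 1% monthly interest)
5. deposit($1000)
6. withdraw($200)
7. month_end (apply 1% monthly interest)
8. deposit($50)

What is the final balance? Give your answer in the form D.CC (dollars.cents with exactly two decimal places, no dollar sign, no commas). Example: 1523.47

After 1 (year_end (apply 12% annual interest)): balance=$112.00 total_interest=$12.00
After 2 (deposit($50)): balance=$162.00 total_interest=$12.00
After 3 (month_end (apply 1% monthly interest)): balance=$163.62 total_interest=$13.62
After 4 (month_end (apply 1% monthly interest)): balance=$165.25 total_interest=$15.25
After 5 (deposit($1000)): balance=$1165.25 total_interest=$15.25
After 6 (withdraw($200)): balance=$965.25 total_interest=$15.25
After 7 (month_end (apply 1% monthly interest)): balance=$974.90 total_interest=$24.90
After 8 (deposit($50)): balance=$1024.90 total_interest=$24.90

Answer: 1024.90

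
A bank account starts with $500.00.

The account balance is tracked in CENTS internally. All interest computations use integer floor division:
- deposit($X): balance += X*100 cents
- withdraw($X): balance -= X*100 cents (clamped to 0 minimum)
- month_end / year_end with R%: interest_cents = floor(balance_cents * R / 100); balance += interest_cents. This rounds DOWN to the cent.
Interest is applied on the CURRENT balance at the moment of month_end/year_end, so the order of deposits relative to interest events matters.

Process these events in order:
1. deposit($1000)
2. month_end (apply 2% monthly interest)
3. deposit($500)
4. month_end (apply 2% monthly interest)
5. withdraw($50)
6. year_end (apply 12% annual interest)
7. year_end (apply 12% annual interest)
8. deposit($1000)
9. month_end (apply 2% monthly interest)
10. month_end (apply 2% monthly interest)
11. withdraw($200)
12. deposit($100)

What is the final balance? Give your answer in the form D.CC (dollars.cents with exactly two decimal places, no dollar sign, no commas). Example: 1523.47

After 1 (deposit($1000)): balance=$1500.00 total_interest=$0.00
After 2 (month_end (apply 2% monthly interest)): balance=$1530.00 total_interest=$30.00
After 3 (deposit($500)): balance=$2030.00 total_interest=$30.00
After 4 (month_end (apply 2% monthly interest)): balance=$2070.60 total_interest=$70.60
After 5 (withdraw($50)): balance=$2020.60 total_interest=$70.60
After 6 (year_end (apply 12% annual interest)): balance=$2263.07 total_interest=$313.07
After 7 (year_end (apply 12% annual interest)): balance=$2534.63 total_interest=$584.63
After 8 (deposit($1000)): balance=$3534.63 total_interest=$584.63
After 9 (month_end (apply 2% monthly interest)): balance=$3605.32 total_interest=$655.32
After 10 (month_end (apply 2% monthly interest)): balance=$3677.42 total_interest=$727.42
After 11 (withdraw($200)): balance=$3477.42 total_interest=$727.42
After 12 (deposit($100)): balance=$3577.42 total_interest=$727.42

Answer: 3577.42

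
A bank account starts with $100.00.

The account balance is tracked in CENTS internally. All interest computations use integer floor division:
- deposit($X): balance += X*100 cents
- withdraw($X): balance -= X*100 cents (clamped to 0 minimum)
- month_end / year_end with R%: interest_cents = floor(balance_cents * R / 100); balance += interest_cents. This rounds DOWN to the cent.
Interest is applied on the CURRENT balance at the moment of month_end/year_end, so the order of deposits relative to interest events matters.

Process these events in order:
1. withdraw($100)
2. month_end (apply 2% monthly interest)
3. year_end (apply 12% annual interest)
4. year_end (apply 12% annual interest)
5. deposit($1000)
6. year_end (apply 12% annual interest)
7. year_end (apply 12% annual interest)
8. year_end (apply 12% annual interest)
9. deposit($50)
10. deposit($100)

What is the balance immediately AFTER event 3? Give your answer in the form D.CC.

Answer: 0.00

Derivation:
After 1 (withdraw($100)): balance=$0.00 total_interest=$0.00
After 2 (month_end (apply 2% monthly interest)): balance=$0.00 total_interest=$0.00
After 3 (year_end (apply 12% annual interest)): balance=$0.00 total_interest=$0.00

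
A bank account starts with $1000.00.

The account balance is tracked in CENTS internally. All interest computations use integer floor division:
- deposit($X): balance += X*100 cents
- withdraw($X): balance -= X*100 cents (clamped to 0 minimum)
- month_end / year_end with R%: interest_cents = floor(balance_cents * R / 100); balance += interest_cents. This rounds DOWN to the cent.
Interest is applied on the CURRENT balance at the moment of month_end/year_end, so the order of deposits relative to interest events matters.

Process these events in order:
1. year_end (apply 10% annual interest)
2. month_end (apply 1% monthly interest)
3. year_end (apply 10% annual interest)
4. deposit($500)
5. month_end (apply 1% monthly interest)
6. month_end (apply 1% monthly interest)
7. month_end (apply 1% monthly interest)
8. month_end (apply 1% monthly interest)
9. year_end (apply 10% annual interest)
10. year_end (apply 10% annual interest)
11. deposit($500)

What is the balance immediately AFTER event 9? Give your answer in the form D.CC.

After 1 (year_end (apply 10% annual interest)): balance=$1100.00 total_interest=$100.00
After 2 (month_end (apply 1% monthly interest)): balance=$1111.00 total_interest=$111.00
After 3 (year_end (apply 10% annual interest)): balance=$1222.10 total_interest=$222.10
After 4 (deposit($500)): balance=$1722.10 total_interest=$222.10
After 5 (month_end (apply 1% monthly interest)): balance=$1739.32 total_interest=$239.32
After 6 (month_end (apply 1% monthly interest)): balance=$1756.71 total_interest=$256.71
After 7 (month_end (apply 1% monthly interest)): balance=$1774.27 total_interest=$274.27
After 8 (month_end (apply 1% monthly interest)): balance=$1792.01 total_interest=$292.01
After 9 (year_end (apply 10% annual interest)): balance=$1971.21 total_interest=$471.21

Answer: 1971.21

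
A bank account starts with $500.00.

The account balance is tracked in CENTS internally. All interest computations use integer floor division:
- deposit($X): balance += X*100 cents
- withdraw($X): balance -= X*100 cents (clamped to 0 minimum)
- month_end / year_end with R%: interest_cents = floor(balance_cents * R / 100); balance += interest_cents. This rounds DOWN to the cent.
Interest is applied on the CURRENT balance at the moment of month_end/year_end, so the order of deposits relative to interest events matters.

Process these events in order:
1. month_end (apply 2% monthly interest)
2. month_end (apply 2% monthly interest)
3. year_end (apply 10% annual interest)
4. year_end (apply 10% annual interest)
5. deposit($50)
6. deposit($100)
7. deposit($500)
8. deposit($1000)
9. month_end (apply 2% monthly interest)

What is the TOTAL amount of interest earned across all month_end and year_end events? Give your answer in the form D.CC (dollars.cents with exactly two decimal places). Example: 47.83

After 1 (month_end (apply 2% monthly interest)): balance=$510.00 total_interest=$10.00
After 2 (month_end (apply 2% monthly interest)): balance=$520.20 total_interest=$20.20
After 3 (year_end (apply 10% annual interest)): balance=$572.22 total_interest=$72.22
After 4 (year_end (apply 10% annual interest)): balance=$629.44 total_interest=$129.44
After 5 (deposit($50)): balance=$679.44 total_interest=$129.44
After 6 (deposit($100)): balance=$779.44 total_interest=$129.44
After 7 (deposit($500)): balance=$1279.44 total_interest=$129.44
After 8 (deposit($1000)): balance=$2279.44 total_interest=$129.44
After 9 (month_end (apply 2% monthly interest)): balance=$2325.02 total_interest=$175.02

Answer: 175.02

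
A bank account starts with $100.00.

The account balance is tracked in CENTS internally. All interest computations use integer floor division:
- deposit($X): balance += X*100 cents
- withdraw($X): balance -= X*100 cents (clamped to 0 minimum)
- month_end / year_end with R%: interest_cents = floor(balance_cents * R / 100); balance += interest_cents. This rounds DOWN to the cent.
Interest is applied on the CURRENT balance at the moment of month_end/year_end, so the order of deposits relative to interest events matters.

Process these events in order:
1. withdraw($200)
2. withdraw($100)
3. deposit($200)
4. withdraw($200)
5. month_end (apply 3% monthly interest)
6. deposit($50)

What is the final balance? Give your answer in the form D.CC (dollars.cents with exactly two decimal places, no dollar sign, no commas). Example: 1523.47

After 1 (withdraw($200)): balance=$0.00 total_interest=$0.00
After 2 (withdraw($100)): balance=$0.00 total_interest=$0.00
After 3 (deposit($200)): balance=$200.00 total_interest=$0.00
After 4 (withdraw($200)): balance=$0.00 total_interest=$0.00
After 5 (month_end (apply 3% monthly interest)): balance=$0.00 total_interest=$0.00
After 6 (deposit($50)): balance=$50.00 total_interest=$0.00

Answer: 50.00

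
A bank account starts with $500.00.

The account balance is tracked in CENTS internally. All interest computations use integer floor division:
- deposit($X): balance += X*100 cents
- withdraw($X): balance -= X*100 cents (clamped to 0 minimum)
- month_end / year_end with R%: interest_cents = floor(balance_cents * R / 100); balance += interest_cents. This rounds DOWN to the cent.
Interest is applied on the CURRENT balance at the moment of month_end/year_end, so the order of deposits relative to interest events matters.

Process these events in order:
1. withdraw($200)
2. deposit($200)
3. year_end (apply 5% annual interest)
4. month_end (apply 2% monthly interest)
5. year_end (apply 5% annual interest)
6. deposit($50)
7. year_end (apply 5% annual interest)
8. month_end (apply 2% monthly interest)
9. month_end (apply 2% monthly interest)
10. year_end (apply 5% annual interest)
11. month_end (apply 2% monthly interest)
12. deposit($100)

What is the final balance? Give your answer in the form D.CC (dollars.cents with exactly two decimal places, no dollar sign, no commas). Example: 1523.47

Answer: 816.32

Derivation:
After 1 (withdraw($200)): balance=$300.00 total_interest=$0.00
After 2 (deposit($200)): balance=$500.00 total_interest=$0.00
After 3 (year_end (apply 5% annual interest)): balance=$525.00 total_interest=$25.00
After 4 (month_end (apply 2% monthly interest)): balance=$535.50 total_interest=$35.50
After 5 (year_end (apply 5% annual interest)): balance=$562.27 total_interest=$62.27
After 6 (deposit($50)): balance=$612.27 total_interest=$62.27
After 7 (year_end (apply 5% annual interest)): balance=$642.88 total_interest=$92.88
After 8 (month_end (apply 2% monthly interest)): balance=$655.73 total_interest=$105.73
After 9 (month_end (apply 2% monthly interest)): balance=$668.84 total_interest=$118.84
After 10 (year_end (apply 5% annual interest)): balance=$702.28 total_interest=$152.28
After 11 (month_end (apply 2% monthly interest)): balance=$716.32 total_interest=$166.32
After 12 (deposit($100)): balance=$816.32 total_interest=$166.32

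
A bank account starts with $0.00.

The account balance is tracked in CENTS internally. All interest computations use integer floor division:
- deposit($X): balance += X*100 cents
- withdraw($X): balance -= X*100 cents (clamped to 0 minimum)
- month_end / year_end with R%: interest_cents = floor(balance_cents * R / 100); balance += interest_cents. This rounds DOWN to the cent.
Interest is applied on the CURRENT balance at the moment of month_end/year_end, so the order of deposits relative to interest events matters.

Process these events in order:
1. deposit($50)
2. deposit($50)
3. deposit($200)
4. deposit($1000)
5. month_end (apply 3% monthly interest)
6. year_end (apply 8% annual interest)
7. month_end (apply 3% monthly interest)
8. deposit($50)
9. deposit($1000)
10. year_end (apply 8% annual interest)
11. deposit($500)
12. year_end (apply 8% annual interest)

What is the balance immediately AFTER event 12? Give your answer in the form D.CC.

Answer: 3502.07

Derivation:
After 1 (deposit($50)): balance=$50.00 total_interest=$0.00
After 2 (deposit($50)): balance=$100.00 total_interest=$0.00
After 3 (deposit($200)): balance=$300.00 total_interest=$0.00
After 4 (deposit($1000)): balance=$1300.00 total_interest=$0.00
After 5 (month_end (apply 3% monthly interest)): balance=$1339.00 total_interest=$39.00
After 6 (year_end (apply 8% annual interest)): balance=$1446.12 total_interest=$146.12
After 7 (month_end (apply 3% monthly interest)): balance=$1489.50 total_interest=$189.50
After 8 (deposit($50)): balance=$1539.50 total_interest=$189.50
After 9 (deposit($1000)): balance=$2539.50 total_interest=$189.50
After 10 (year_end (apply 8% annual interest)): balance=$2742.66 total_interest=$392.66
After 11 (deposit($500)): balance=$3242.66 total_interest=$392.66
After 12 (year_end (apply 8% annual interest)): balance=$3502.07 total_interest=$652.07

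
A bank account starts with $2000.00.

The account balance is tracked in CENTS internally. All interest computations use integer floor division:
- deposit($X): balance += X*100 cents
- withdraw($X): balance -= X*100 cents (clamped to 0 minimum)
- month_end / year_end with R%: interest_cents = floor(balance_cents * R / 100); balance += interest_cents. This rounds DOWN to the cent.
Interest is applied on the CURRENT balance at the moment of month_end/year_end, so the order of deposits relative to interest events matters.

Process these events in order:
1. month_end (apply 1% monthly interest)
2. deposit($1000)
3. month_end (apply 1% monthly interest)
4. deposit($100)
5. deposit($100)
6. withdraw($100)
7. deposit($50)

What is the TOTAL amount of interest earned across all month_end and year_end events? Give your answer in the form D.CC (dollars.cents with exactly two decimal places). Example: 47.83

After 1 (month_end (apply 1% monthly interest)): balance=$2020.00 total_interest=$20.00
After 2 (deposit($1000)): balance=$3020.00 total_interest=$20.00
After 3 (month_end (apply 1% monthly interest)): balance=$3050.20 total_interest=$50.20
After 4 (deposit($100)): balance=$3150.20 total_interest=$50.20
After 5 (deposit($100)): balance=$3250.20 total_interest=$50.20
After 6 (withdraw($100)): balance=$3150.20 total_interest=$50.20
After 7 (deposit($50)): balance=$3200.20 total_interest=$50.20

Answer: 50.20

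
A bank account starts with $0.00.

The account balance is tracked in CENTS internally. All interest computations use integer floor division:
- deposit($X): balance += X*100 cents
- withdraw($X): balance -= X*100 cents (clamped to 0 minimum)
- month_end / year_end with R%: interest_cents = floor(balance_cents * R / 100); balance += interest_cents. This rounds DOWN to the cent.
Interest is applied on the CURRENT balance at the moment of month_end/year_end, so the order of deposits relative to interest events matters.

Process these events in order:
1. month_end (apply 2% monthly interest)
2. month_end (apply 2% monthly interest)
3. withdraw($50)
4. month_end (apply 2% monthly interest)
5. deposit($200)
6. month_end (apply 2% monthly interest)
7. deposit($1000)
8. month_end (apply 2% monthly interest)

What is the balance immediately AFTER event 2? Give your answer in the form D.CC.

Answer: 0.00

Derivation:
After 1 (month_end (apply 2% monthly interest)): balance=$0.00 total_interest=$0.00
After 2 (month_end (apply 2% monthly interest)): balance=$0.00 total_interest=$0.00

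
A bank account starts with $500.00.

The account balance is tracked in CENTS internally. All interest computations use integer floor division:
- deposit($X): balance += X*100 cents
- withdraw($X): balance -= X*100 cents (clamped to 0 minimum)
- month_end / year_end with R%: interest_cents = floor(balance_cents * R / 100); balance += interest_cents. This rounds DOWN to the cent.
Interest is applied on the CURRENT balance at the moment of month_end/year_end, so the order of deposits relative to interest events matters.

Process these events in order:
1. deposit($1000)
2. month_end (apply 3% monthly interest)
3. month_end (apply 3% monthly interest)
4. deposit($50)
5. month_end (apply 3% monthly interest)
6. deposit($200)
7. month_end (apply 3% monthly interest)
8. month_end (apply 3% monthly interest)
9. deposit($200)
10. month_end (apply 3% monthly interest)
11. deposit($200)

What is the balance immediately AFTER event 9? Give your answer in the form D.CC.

Answer: 2205.71

Derivation:
After 1 (deposit($1000)): balance=$1500.00 total_interest=$0.00
After 2 (month_end (apply 3% monthly interest)): balance=$1545.00 total_interest=$45.00
After 3 (month_end (apply 3% monthly interest)): balance=$1591.35 total_interest=$91.35
After 4 (deposit($50)): balance=$1641.35 total_interest=$91.35
After 5 (month_end (apply 3% monthly interest)): balance=$1690.59 total_interest=$140.59
After 6 (deposit($200)): balance=$1890.59 total_interest=$140.59
After 7 (month_end (apply 3% monthly interest)): balance=$1947.30 total_interest=$197.30
After 8 (month_end (apply 3% monthly interest)): balance=$2005.71 total_interest=$255.71
After 9 (deposit($200)): balance=$2205.71 total_interest=$255.71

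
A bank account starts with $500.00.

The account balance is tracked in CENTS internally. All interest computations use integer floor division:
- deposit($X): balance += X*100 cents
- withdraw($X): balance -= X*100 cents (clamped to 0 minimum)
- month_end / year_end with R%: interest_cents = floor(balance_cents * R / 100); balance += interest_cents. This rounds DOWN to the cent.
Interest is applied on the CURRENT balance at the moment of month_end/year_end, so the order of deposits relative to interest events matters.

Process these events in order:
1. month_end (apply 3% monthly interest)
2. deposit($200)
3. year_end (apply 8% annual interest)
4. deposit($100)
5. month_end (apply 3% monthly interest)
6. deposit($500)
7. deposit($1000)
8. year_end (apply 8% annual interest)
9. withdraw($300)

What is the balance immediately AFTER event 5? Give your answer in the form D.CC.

After 1 (month_end (apply 3% monthly interest)): balance=$515.00 total_interest=$15.00
After 2 (deposit($200)): balance=$715.00 total_interest=$15.00
After 3 (year_end (apply 8% annual interest)): balance=$772.20 total_interest=$72.20
After 4 (deposit($100)): balance=$872.20 total_interest=$72.20
After 5 (month_end (apply 3% monthly interest)): balance=$898.36 total_interest=$98.36

Answer: 898.36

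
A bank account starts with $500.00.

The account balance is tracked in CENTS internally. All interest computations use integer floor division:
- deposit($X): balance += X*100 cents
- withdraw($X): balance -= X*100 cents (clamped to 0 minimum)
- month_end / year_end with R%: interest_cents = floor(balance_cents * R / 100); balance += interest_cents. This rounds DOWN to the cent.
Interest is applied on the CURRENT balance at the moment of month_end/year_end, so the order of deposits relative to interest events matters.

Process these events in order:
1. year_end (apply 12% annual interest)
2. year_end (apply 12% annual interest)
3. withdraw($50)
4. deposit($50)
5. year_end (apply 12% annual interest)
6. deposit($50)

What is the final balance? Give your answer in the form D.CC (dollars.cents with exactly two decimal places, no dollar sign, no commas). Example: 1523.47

After 1 (year_end (apply 12% annual interest)): balance=$560.00 total_interest=$60.00
After 2 (year_end (apply 12% annual interest)): balance=$627.20 total_interest=$127.20
After 3 (withdraw($50)): balance=$577.20 total_interest=$127.20
After 4 (deposit($50)): balance=$627.20 total_interest=$127.20
After 5 (year_end (apply 12% annual interest)): balance=$702.46 total_interest=$202.46
After 6 (deposit($50)): balance=$752.46 total_interest=$202.46

Answer: 752.46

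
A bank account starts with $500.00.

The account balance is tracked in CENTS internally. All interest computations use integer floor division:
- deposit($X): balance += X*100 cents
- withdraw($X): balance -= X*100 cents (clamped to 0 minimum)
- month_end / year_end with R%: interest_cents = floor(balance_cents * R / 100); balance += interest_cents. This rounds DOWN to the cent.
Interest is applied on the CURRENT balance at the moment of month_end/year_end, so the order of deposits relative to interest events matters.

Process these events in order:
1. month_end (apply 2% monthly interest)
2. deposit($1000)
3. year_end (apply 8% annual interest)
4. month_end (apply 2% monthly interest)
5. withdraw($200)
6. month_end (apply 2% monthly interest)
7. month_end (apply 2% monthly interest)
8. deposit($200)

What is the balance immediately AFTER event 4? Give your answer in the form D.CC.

After 1 (month_end (apply 2% monthly interest)): balance=$510.00 total_interest=$10.00
After 2 (deposit($1000)): balance=$1510.00 total_interest=$10.00
After 3 (year_end (apply 8% annual interest)): balance=$1630.80 total_interest=$130.80
After 4 (month_end (apply 2% monthly interest)): balance=$1663.41 total_interest=$163.41

Answer: 1663.41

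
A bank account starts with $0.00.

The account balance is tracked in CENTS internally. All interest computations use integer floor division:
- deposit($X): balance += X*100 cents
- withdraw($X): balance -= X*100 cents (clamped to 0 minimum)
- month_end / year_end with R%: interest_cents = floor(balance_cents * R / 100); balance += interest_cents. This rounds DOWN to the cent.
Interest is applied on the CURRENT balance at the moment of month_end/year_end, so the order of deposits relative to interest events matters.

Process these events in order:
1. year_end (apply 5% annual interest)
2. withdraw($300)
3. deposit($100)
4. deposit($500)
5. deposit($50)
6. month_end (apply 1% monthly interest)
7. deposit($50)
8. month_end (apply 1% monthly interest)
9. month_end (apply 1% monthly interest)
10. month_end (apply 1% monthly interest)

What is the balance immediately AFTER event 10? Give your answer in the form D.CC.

After 1 (year_end (apply 5% annual interest)): balance=$0.00 total_interest=$0.00
After 2 (withdraw($300)): balance=$0.00 total_interest=$0.00
After 3 (deposit($100)): balance=$100.00 total_interest=$0.00
After 4 (deposit($500)): balance=$600.00 total_interest=$0.00
After 5 (deposit($50)): balance=$650.00 total_interest=$0.00
After 6 (month_end (apply 1% monthly interest)): balance=$656.50 total_interest=$6.50
After 7 (deposit($50)): balance=$706.50 total_interest=$6.50
After 8 (month_end (apply 1% monthly interest)): balance=$713.56 total_interest=$13.56
After 9 (month_end (apply 1% monthly interest)): balance=$720.69 total_interest=$20.69
After 10 (month_end (apply 1% monthly interest)): balance=$727.89 total_interest=$27.89

Answer: 727.89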